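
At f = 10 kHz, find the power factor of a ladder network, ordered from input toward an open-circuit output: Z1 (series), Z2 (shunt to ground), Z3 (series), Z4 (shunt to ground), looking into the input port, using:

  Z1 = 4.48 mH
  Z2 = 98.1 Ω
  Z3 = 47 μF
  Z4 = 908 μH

Step 1 — Angular frequency: ω = 2π·f = 2π·1e+04 = 6.283e+04 rad/s.
Step 2 — Component impedances:
  Z1: Z = jωL = j·6.283e+04·0.00448 = 0 + j281.5 Ω
  Z2: Z = R = 98.1 Ω
  Z3: Z = 1/(jωC) = -j/(ω·C) = 0 - j0.3386 Ω
  Z4: Z = jωL = j·6.283e+04·0.000908 = 0 + j57.05 Ω
Step 3 — Ladder network (open output): work backward from the far end, alternating series and parallel combinations. Z_in = 24.57 + j324 Ω = 324.9∠85.7° Ω.
Step 4 — Power factor: PF = cos(φ) = Re(Z)/|Z| = 24.573/324.92 = 0.07563.
Step 5 — Type: Im(Z) = 324 ⇒ lagging (phase φ = 85.7°).

PF = 0.07563 (lagging, φ = 85.7°)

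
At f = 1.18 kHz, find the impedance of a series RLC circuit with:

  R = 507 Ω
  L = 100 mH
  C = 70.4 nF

Step 1 — Angular frequency: ω = 2π·f = 2π·1180 = 7414 rad/s.
Step 2 — Component impedances:
  R: Z = R = 507 Ω
  L: Z = jωL = j·7414·0.1 = 0 + j741.4 Ω
  C: Z = 1/(jωC) = -j/(ω·C) = 0 - j1916 Ω
Step 3 — Series combination: Z_total = R + L + C = 507 - j1174 Ω = 1279∠-66.7° Ω.

Z = 507 - j1174 Ω = 1279∠-66.7° Ω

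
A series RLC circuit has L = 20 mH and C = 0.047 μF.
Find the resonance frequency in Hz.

Step 1 — Resonance condition Im(Z)=0 gives ω₀ = 1/√(LC).
Step 2 — ω₀ = 1/√(0.02·4.7e-08) = 3.262e+04 rad/s.
Step 3 — f₀ = ω₀/(2π) = 5191 Hz.

f₀ = 5191 Hz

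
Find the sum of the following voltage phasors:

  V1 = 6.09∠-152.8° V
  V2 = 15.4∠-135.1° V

Step 1 — Convert each phasor to rectangular form:
  V1 = 6.09·(cos(-152.8°) + j·sin(-152.8°)) = -5.417 - j2.784 V
  V2 = 15.4·(cos(-135.1°) + j·sin(-135.1°)) = -10.91 - j10.87 V
Step 2 — Sum components: V_total = -16.32 - j13.65 V.
Step 3 — Convert to polar: |V_total| = 21.28 V, ∠V_total = -140.1°.

V_total = 21.28∠-140.1° V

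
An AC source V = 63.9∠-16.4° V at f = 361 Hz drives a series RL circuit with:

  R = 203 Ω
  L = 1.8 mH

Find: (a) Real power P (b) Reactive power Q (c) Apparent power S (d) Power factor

Step 1 — Angular frequency: ω = 2π·f = 2π·361 = 2268 rad/s.
Step 2 — Component impedances:
  R: Z = R = 203 Ω
  L: Z = jωL = j·2268·0.0018 = 0 + j4.083 Ω
Step 3 — Series combination: Z_total = R + L = 203 + j4.083 Ω = 203∠1.2° Ω.
Step 4 — Source phasor: V = 63.9∠-16.4° V = 61.3 - j18.04 V.
Step 5 — Current: I = V / Z = 0.3001 - j0.09491 A = 0.3147∠-17.6° A.
Step 6 — Complex power: S = V·I* = 20.11 + j0.4044 VA.
Step 7 — Real power: P = Re(S) = 20.11 W.
Step 8 — Reactive power: Q = Im(S) = 0.4044 VAR.
Step 9 — Apparent power: |S| = 20.11 VA.
Step 10 — Power factor: PF = P/|S| = 0.9998 (lagging).

(a) P = 20.11 W  (b) Q = 0.4044 VAR  (c) S = 20.11 VA  (d) PF = 0.9998 (lagging)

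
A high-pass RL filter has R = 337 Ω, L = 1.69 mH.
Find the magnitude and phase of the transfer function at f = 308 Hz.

Step 1 — Angular frequency: ω = 2π·308 = 1935 rad/s.
Step 2 — Transfer function: H(jω) = jωL/(R + jωL).
Step 3 — Numerator jωL = j·3.271; denominator R + jωL = 337 + j3.271.
Step 4 — H = 9.417e-05 + j0.009704.
Step 5 — Magnitude: |H| = 0.009704 (-40.3 dB); phase: φ = 89.4°.

|H| = 0.009704 (-40.3 dB), φ = 89.4°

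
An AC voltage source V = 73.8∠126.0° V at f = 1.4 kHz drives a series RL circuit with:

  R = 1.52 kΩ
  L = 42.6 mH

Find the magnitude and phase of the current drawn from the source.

Step 1 — Angular frequency: ω = 2π·f = 2π·1400 = 8796 rad/s.
Step 2 — Component impedances:
  R: Z = R = 1520 Ω
  L: Z = jωL = j·8796·0.0426 = 0 + j374.7 Ω
Step 3 — Series combination: Z_total = R + L = 1520 + j374.7 Ω = 1566∠13.8° Ω.
Step 4 — Source phasor: V = 73.8∠126.0° V = -43.38 + j59.71 V.
Step 5 — Ohm's law: I = V / Z_total = (-43.38 + j59.71) / (1520 + j374.7) = -0.01777 + j0.04366 A.
Step 6 — Convert to polar: |I| = 0.04714 A, ∠I = 112.2°.

I = 0.04714∠112.2° A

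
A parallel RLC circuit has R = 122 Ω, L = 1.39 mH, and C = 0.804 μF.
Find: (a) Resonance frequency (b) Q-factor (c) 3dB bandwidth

Step 1 — Resonance: ω₀ = 1/√(LC) = 1/√(0.00139·8.04e-07) = 2.991e+04 rad/s.
Step 2 — f₀ = ω₀/(2π) = 4761 Hz.
Step 3 — Parallel Q: Q = R/(ω₀L) = 122/(2.991e+04·0.00139) = 2.934.
Step 4 — Bandwidth: Δω = ω₀/Q = 1.019e+04 rad/s; BW = Δω/(2π) = 1623 Hz.

(a) f₀ = 4761 Hz  (b) Q = 2.934  (c) BW = 1623 Hz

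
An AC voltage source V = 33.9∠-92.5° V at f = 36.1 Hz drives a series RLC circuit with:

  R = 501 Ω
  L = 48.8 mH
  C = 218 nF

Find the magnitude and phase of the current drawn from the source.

Step 1 — Angular frequency: ω = 2π·f = 2π·36.1 = 226.8 rad/s.
Step 2 — Component impedances:
  R: Z = R = 501 Ω
  L: Z = jωL = j·226.8·0.0488 = 0 + j11.07 Ω
  C: Z = 1/(jωC) = -j/(ω·C) = 0 - j2.022e+04 Ω
Step 3 — Series combination: Z_total = R + L + C = 501 - j2.021e+04 Ω = 2.022e+04∠-88.6° Ω.
Step 4 — Source phasor: V = 33.9∠-92.5° V = -1.479 - j33.87 V.
Step 5 — Ohm's law: I = V / Z_total = (-1.479 - j33.87) / (501 - j2.021e+04) = 0.001673 - j0.0001146 A.
Step 6 — Convert to polar: |I| = 0.001677 A, ∠I = -3.9°.

I = 0.001677∠-3.9° A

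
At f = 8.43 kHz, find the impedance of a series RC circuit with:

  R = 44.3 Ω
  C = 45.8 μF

Step 1 — Angular frequency: ω = 2π·f = 2π·8430 = 5.297e+04 rad/s.
Step 2 — Component impedances:
  R: Z = R = 44.3 Ω
  C: Z = 1/(jωC) = -j/(ω·C) = 0 - j0.4122 Ω
Step 3 — Series combination: Z_total = R + C = 44.3 - j0.4122 Ω = 44.3∠-0.5° Ω.

Z = 44.3 - j0.4122 Ω = 44.3∠-0.5° Ω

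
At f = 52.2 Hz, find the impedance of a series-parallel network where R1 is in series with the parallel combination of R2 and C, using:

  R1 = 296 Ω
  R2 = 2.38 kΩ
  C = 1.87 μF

Step 1 — Angular frequency: ω = 2π·f = 2π·52.2 = 328 rad/s.
Step 2 — Component impedances:
  R1: Z = R = 296 Ω
  R2: Z = R = 2380 Ω
  C: Z = 1/(jωC) = -j/(ω·C) = 0 - j1630 Ω
Step 3 — Parallel branch: R2 || C = 1/(1/R2 + 1/C) = 760.2 - j1110 Ω.
Step 4 — Series with R1: Z_total = R1 + (R2 || C) = 1056 - j1110 Ω = 1532∠-46.4° Ω.

Z = 1056 - j1110 Ω = 1532∠-46.4° Ω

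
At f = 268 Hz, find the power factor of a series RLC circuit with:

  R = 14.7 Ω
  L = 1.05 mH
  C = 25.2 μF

Step 1 — Angular frequency: ω = 2π·f = 2π·268 = 1684 rad/s.
Step 2 — Component impedances:
  R: Z = R = 14.7 Ω
  L: Z = jωL = j·1684·0.00105 = 0 + j1.768 Ω
  C: Z = 1/(jωC) = -j/(ω·C) = 0 - j23.57 Ω
Step 3 — Series combination: Z_total = R + L + C = 14.7 - j21.8 Ω = 26.29∠-56.0° Ω.
Step 4 — Power factor: PF = cos(φ) = Re(Z)/|Z| = 14.7/26.29 = 0.5591.
Step 5 — Type: Im(Z) = -21.8 ⇒ leading (phase φ = -56.0°).

PF = 0.5591 (leading, φ = -56.0°)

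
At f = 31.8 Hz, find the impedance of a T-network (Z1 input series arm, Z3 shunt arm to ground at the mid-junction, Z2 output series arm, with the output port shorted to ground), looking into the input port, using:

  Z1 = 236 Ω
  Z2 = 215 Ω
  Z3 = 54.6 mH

Step 1 — Angular frequency: ω = 2π·f = 2π·31.8 = 199.8 rad/s.
Step 2 — Component impedances:
  Z1: Z = R = 236 Ω
  Z2: Z = R = 215 Ω
  Z3: Z = jωL = j·199.8·0.0546 = 0 + j10.91 Ω
Step 3 — With the output port shorted to ground, the output series arm Z2 runs from the junction to ground; the shunt arm Z3 also runs from the junction to ground. They appear in parallel: Z3 || Z2 = 0.5521 + j10.88 Ω.
Step 4 — Series with input arm Z1: Z_in = Z1 + (Z3 || Z2) = 236.6 + j10.88 Ω = 236.8∠2.6° Ω.

Z = 236.6 + j10.88 Ω = 236.8∠2.6° Ω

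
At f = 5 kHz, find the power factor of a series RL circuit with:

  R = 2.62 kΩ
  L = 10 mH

Step 1 — Angular frequency: ω = 2π·f = 2π·5000 = 3.142e+04 rad/s.
Step 2 — Component impedances:
  R: Z = R = 2620 Ω
  L: Z = jωL = j·3.142e+04·0.01 = 0 + j314.2 Ω
Step 3 — Series combination: Z_total = R + L = 2620 + j314.2 Ω = 2639∠6.8° Ω.
Step 4 — Power factor: PF = cos(φ) = Re(Z)/|Z| = 2620/2638.8 = 0.9929.
Step 5 — Type: Im(Z) = 314.2 ⇒ lagging (phase φ = 6.8°).

PF = 0.9929 (lagging, φ = 6.8°)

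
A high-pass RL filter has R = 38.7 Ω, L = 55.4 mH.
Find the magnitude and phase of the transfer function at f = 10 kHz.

Step 1 — Angular frequency: ω = 2π·1e+04 = 6.283e+04 rad/s.
Step 2 — Transfer function: H(jω) = jωL/(R + jωL).
Step 3 — Numerator jωL = j·3481; denominator R + jωL = 38.7 + j3481.
Step 4 — H = 0.9999 + j0.01112.
Step 5 — Magnitude: |H| = 0.9999 (-0.0 dB); phase: φ = 0.6°.

|H| = 0.9999 (-0.0 dB), φ = 0.6°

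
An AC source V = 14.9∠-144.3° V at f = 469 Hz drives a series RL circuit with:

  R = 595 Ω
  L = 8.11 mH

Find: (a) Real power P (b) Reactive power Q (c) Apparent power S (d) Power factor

Step 1 — Angular frequency: ω = 2π·f = 2π·469 = 2947 rad/s.
Step 2 — Component impedances:
  R: Z = R = 595 Ω
  L: Z = jωL = j·2947·0.00811 = 0 + j23.9 Ω
Step 3 — Series combination: Z_total = R + L = 595 + j23.9 Ω = 595.5∠2.3° Ω.
Step 4 — Source phasor: V = 14.9∠-144.3° V = -12.1 - j8.695 V.
Step 5 — Current: I = V / Z = -0.02089 - j0.01377 A = 0.02502∠-146.6° A.
Step 6 — Complex power: S = V·I* = 0.3725 + j0.01496 VA.
Step 7 — Real power: P = Re(S) = 0.3725 W.
Step 8 — Reactive power: Q = Im(S) = 0.01496 VAR.
Step 9 — Apparent power: |S| = 0.3728 VA.
Step 10 — Power factor: PF = P/|S| = 0.9992 (lagging).

(a) P = 0.3725 W  (b) Q = 0.01496 VAR  (c) S = 0.3728 VA  (d) PF = 0.9992 (lagging)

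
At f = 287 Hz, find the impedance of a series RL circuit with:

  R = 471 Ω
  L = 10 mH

Step 1 — Angular frequency: ω = 2π·f = 2π·287 = 1803 rad/s.
Step 2 — Component impedances:
  R: Z = R = 471 Ω
  L: Z = jωL = j·1803·0.01 = 0 + j18.03 Ω
Step 3 — Series combination: Z_total = R + L = 471 + j18.03 Ω = 471.3∠2.2° Ω.

Z = 471 + j18.03 Ω = 471.3∠2.2° Ω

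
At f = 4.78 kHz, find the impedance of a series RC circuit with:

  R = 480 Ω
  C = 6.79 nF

Step 1 — Angular frequency: ω = 2π·f = 2π·4780 = 3.003e+04 rad/s.
Step 2 — Component impedances:
  R: Z = R = 480 Ω
  C: Z = 1/(jωC) = -j/(ω·C) = 0 - j4904 Ω
Step 3 — Series combination: Z_total = R + C = 480 - j4904 Ω = 4927∠-84.4° Ω.

Z = 480 - j4904 Ω = 4927∠-84.4° Ω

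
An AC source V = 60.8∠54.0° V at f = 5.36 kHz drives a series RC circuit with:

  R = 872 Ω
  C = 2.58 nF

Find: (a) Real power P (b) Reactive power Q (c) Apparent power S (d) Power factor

Step 1 — Angular frequency: ω = 2π·f = 2π·5360 = 3.368e+04 rad/s.
Step 2 — Component impedances:
  R: Z = R = 872 Ω
  C: Z = 1/(jωC) = -j/(ω·C) = 0 - j1.151e+04 Ω
Step 3 — Series combination: Z_total = R + C = 872 - j1.151e+04 Ω = 1.154e+04∠-85.7° Ω.
Step 4 — Source phasor: V = 60.8∠54.0° V = 35.74 + j49.19 V.
Step 5 — Current: I = V / Z = -0.004016 + j0.003409 A = 0.005268∠139.7° A.
Step 6 — Complex power: S = V·I* = 0.0242 - j0.3194 VA.
Step 7 — Real power: P = Re(S) = 0.0242 W.
Step 8 — Reactive power: Q = Im(S) = -0.3194 VAR.
Step 9 — Apparent power: |S| = 0.3203 VA.
Step 10 — Power factor: PF = P/|S| = 0.07555 (leading).

(a) P = 0.0242 W  (b) Q = -0.3194 VAR  (c) S = 0.3203 VA  (d) PF = 0.07555 (leading)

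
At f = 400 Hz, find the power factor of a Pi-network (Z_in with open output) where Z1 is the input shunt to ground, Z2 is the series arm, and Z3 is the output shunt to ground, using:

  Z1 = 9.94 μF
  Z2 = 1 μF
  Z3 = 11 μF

Step 1 — Angular frequency: ω = 2π·f = 2π·400 = 2513 rad/s.
Step 2 — Component impedances:
  Z1: Z = 1/(jωC) = -j/(ω·C) = 0 - j40.03 Ω
  Z2: Z = 1/(jωC) = -j/(ω·C) = 0 - j397.9 Ω
  Z3: Z = 1/(jωC) = -j/(ω·C) = 0 - j36.17 Ω
Step 3 — With open output, the series arm Z2 and the output shunt Z3 appear in series to ground: Z2 + Z3 = 0 - j434.1 Ω.
Step 4 — Parallel with input shunt Z1: Z_in = Z1 || (Z2 + Z3) = 0 - j36.65 Ω = 36.65∠-90.0° Ω.
Step 5 — Power factor: PF = cos(φ) = Re(Z)/|Z| = 0/36.65 = 0.
Step 6 — Type: Im(Z) = -36.65 ⇒ leading (phase φ = -90.0°).

PF = 0 (leading, φ = -90.0°)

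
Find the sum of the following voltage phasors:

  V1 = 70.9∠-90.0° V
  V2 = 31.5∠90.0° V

Step 1 — Convert each phasor to rectangular form:
  V1 = 70.9·(cos(-90.0°) + j·sin(-90.0°)) = 0 - j70.9 V
  V2 = 31.5·(cos(90.0°) + j·sin(90.0°)) = 0 + j31.5 V
Step 2 — Sum components: V_total = 0 - j39.4 V.
Step 3 — Convert to polar: |V_total| = 39.4 V, ∠V_total = -90.0°.

V_total = 39.4∠-90.0° V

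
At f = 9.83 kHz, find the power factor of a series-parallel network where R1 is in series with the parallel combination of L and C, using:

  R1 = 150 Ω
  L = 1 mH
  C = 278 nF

Step 1 — Angular frequency: ω = 2π·f = 2π·9830 = 6.176e+04 rad/s.
Step 2 — Component impedances:
  R1: Z = R = 150 Ω
  L: Z = jωL = j·6.176e+04·0.001 = 0 + j61.76 Ω
  C: Z = 1/(jωC) = -j/(ω·C) = 0 - j58.24 Ω
Step 3 — Parallel branch: L || C = 1/(1/L + 1/C) = 0 - j1021 Ω.
Step 4 — Series with R1: Z_total = R1 + (L || C) = 150 - j1021 Ω = 1032∠-81.6° Ω.
Step 5 — Power factor: PF = cos(φ) = Re(Z)/|Z| = 150/1031.8 = 0.1454.
Step 6 — Type: Im(Z) = -1021 ⇒ leading (phase φ = -81.6°).

PF = 0.1454 (leading, φ = -81.6°)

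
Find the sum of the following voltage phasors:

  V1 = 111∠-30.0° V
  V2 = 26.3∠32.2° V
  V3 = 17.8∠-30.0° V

Step 1 — Convert each phasor to rectangular form:
  V1 = 111·(cos(-30.0°) + j·sin(-30.0°)) = 96.13 - j55.5 V
  V2 = 26.3·(cos(32.2°) + j·sin(32.2°)) = 22.25 + j14.01 V
  V3 = 17.8·(cos(-30.0°) + j·sin(-30.0°)) = 15.42 - j8.9 V
Step 2 — Sum components: V_total = 133.8 - j50.39 V.
Step 3 — Convert to polar: |V_total| = 143 V, ∠V_total = -20.6°.

V_total = 143∠-20.6° V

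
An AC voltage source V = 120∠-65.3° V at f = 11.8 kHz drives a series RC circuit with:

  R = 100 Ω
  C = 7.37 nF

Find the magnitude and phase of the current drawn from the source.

Step 1 — Angular frequency: ω = 2π·f = 2π·1.18e+04 = 7.414e+04 rad/s.
Step 2 — Component impedances:
  R: Z = R = 100 Ω
  C: Z = 1/(jωC) = -j/(ω·C) = 0 - j1830 Ω
Step 3 — Series combination: Z_total = R + C = 100 - j1830 Ω = 1833∠-86.9° Ω.
Step 4 — Source phasor: V = 120∠-65.3° V = 50.14 - j109 V.
Step 5 — Ohm's law: I = V / Z_total = (50.14 - j109) / (100 - j1830) = 0.06089 + j0.02407 A.
Step 6 — Convert to polar: |I| = 0.06547 A, ∠I = 21.6°.

I = 0.06547∠21.6° A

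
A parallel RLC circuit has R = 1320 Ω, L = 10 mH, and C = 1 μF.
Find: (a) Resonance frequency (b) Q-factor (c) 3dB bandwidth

Step 1 — Resonance: ω₀ = 1/√(LC) = 1/√(0.01·1e-06) = 1e+04 rad/s.
Step 2 — f₀ = ω₀/(2π) = 1592 Hz.
Step 3 — Parallel Q: Q = R/(ω₀L) = 1320/(1e+04·0.01) = 13.2.
Step 4 — Bandwidth: Δω = ω₀/Q = 757.6 rad/s; BW = Δω/(2π) = 120.6 Hz.

(a) f₀ = 1592 Hz  (b) Q = 13.2  (c) BW = 120.6 Hz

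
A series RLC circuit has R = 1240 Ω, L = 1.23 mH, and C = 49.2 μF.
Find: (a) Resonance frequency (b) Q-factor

Step 1 — Resonance condition Im(Z)=0 gives ω₀ = 1/√(LC).
Step 2 — ω₀ = 1/√(0.00123·4.92e-05) = 4065 rad/s.
Step 3 — f₀ = ω₀/(2π) = 647 Hz.
Step 4 — Series Q: Q = ω₀L/R = 4065·0.00123/1240 = 0.004032.

(a) f₀ = 647 Hz  (b) Q = 0.004032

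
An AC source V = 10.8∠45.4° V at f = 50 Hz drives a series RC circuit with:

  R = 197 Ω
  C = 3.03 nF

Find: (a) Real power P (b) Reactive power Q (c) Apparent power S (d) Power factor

Step 1 — Angular frequency: ω = 2π·f = 2π·50 = 314.2 rad/s.
Step 2 — Component impedances:
  R: Z = R = 197 Ω
  C: Z = 1/(jωC) = -j/(ω·C) = 0 - j1.051e+06 Ω
Step 3 — Series combination: Z_total = R + C = 197 - j1.051e+06 Ω = 1.051e+06∠-90.0° Ω.
Step 4 — Source phasor: V = 10.8∠45.4° V = 7.583 + j7.69 V.
Step 5 — Current: I = V / Z = -7.319e-06 + j7.22e-06 A = 1.028e-05∠135.4° A.
Step 6 — Complex power: S = V·I* = 2.082e-08 - j0.000111 VA.
Step 7 — Real power: P = Re(S) = 2.082e-08 W.
Step 8 — Reactive power: Q = Im(S) = -0.000111 VAR.
Step 9 — Apparent power: |S| = 0.000111 VA.
Step 10 — Power factor: PF = P/|S| = 0.0001875 (leading).

(a) P = 2.082e-08 W  (b) Q = -0.000111 VAR  (c) S = 0.000111 VA  (d) PF = 0.0001875 (leading)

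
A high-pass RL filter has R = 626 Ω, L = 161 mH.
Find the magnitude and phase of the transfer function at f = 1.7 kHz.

Step 1 — Angular frequency: ω = 2π·1700 = 1.068e+04 rad/s.
Step 2 — Transfer function: H(jω) = jωL/(R + jωL).
Step 3 — Numerator jωL = j·1720; denominator R + jωL = 626 + j1720.
Step 4 — H = 0.883 + j0.3214.
Step 5 — Magnitude: |H| = 0.9397 (-0.5 dB); phase: φ = 20.0°.

|H| = 0.9397 (-0.5 dB), φ = 20.0°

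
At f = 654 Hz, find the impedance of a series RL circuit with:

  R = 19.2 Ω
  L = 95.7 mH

Step 1 — Angular frequency: ω = 2π·f = 2π·654 = 4109 rad/s.
Step 2 — Component impedances:
  R: Z = R = 19.2 Ω
  L: Z = jωL = j·4109·0.0957 = 0 + j393.3 Ω
Step 3 — Series combination: Z_total = R + L = 19.2 + j393.3 Ω = 393.7∠87.2° Ω.

Z = 19.2 + j393.3 Ω = 393.7∠87.2° Ω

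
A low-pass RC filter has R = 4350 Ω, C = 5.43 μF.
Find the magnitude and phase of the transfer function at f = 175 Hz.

Step 1 — Angular frequency: ω = 2π·175 = 1100 rad/s.
Step 2 — Transfer function: H(jω) = 1/(1 + jωRC).
Step 3 — Denominator: 1 + jωRC = 1 + j·1100·4350·5.43e-06 = 1 + j25.97.
Step 4 — H = 0.00148 - j0.03845.
Step 5 — Magnitude: |H| = 0.03847 (-28.3 dB); phase: φ = -87.8°.

|H| = 0.03847 (-28.3 dB), φ = -87.8°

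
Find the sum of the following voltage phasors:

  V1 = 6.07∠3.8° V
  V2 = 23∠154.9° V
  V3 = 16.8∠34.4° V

Step 1 — Convert each phasor to rectangular form:
  V1 = 6.07·(cos(3.8°) + j·sin(3.8°)) = 6.057 + j0.4023 V
  V2 = 23·(cos(154.9°) + j·sin(154.9°)) = -20.83 + j9.757 V
  V3 = 16.8·(cos(34.4°) + j·sin(34.4°)) = 13.86 + j9.491 V
Step 2 — Sum components: V_total = -0.9095 + j19.65 V.
Step 3 — Convert to polar: |V_total| = 19.67 V, ∠V_total = 92.7°.

V_total = 19.67∠92.7° V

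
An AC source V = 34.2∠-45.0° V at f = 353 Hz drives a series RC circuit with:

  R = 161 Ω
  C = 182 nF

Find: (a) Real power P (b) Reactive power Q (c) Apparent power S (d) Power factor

Step 1 — Angular frequency: ω = 2π·f = 2π·353 = 2218 rad/s.
Step 2 — Component impedances:
  R: Z = R = 161 Ω
  C: Z = 1/(jωC) = -j/(ω·C) = 0 - j2477 Ω
Step 3 — Series combination: Z_total = R + C = 161 - j2477 Ω = 2483∠-86.3° Ω.
Step 4 — Source phasor: V = 34.2∠-45.0° V = 24.18 - j24.18 V.
Step 5 — Current: I = V / Z = 0.01035 + j0.009089 A = 0.01378∠41.3° A.
Step 6 — Complex power: S = V·I* = 0.03056 - j0.4702 VA.
Step 7 — Real power: P = Re(S) = 0.03056 W.
Step 8 — Reactive power: Q = Im(S) = -0.4702 VAR.
Step 9 — Apparent power: |S| = 0.4712 VA.
Step 10 — Power factor: PF = P/|S| = 0.06485 (leading).

(a) P = 0.03056 W  (b) Q = -0.4702 VAR  (c) S = 0.4712 VA  (d) PF = 0.06485 (leading)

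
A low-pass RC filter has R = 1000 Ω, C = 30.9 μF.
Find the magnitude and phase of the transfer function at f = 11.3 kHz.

Step 1 — Angular frequency: ω = 2π·1.13e+04 = 7.1e+04 rad/s.
Step 2 — Transfer function: H(jω) = 1/(1 + jωRC).
Step 3 — Denominator: 1 + jωRC = 1 + j·7.1e+04·1000·3.09e-05 = 1 + j2194.
Step 4 — H = 2.078e-07 - j0.0004558.
Step 5 — Magnitude: |H| = 0.0004558 (-66.8 dB); phase: φ = -90.0°.

|H| = 0.0004558 (-66.8 dB), φ = -90.0°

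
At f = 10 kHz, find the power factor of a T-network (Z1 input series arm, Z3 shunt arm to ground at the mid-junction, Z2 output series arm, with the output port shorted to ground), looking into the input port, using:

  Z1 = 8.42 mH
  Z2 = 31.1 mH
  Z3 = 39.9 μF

Step 1 — Angular frequency: ω = 2π·f = 2π·1e+04 = 6.283e+04 rad/s.
Step 2 — Component impedances:
  Z1: Z = jωL = j·6.283e+04·0.00842 = 0 + j529 Ω
  Z2: Z = jωL = j·6.283e+04·0.0311 = 0 + j1954 Ω
  Z3: Z = 1/(jωC) = -j/(ω·C) = 0 - j0.3989 Ω
Step 3 — With the output port shorted to ground, the output series arm Z2 runs from the junction to ground; the shunt arm Z3 also runs from the junction to ground. They appear in parallel: Z3 || Z2 = 0 - j0.399 Ω.
Step 4 — Series with input arm Z1: Z_in = Z1 + (Z3 || Z2) = 0 + j528.6 Ω = 528.6∠90.0° Ω.
Step 5 — Power factor: PF = cos(φ) = Re(Z)/|Z| = 0/528.6 = 0.
Step 6 — Type: Im(Z) = 528.6 ⇒ lagging (phase φ = 90.0°).

PF = 0 (lagging, φ = 90.0°)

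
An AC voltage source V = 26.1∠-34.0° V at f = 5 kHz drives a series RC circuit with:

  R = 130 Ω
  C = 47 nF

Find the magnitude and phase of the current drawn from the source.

Step 1 — Angular frequency: ω = 2π·f = 2π·5000 = 3.142e+04 rad/s.
Step 2 — Component impedances:
  R: Z = R = 130 Ω
  C: Z = 1/(jωC) = -j/(ω·C) = 0 - j677.3 Ω
Step 3 — Series combination: Z_total = R + C = 130 - j677.3 Ω = 689.6∠-79.1° Ω.
Step 4 — Source phasor: V = 26.1∠-34.0° V = 21.64 - j14.59 V.
Step 5 — Ohm's law: I = V / Z_total = (21.64 - j14.59) / (130 - j677.3) = 0.0267 + j0.02682 A.
Step 6 — Convert to polar: |I| = 0.03785 A, ∠I = 45.1°.

I = 0.03785∠45.1° A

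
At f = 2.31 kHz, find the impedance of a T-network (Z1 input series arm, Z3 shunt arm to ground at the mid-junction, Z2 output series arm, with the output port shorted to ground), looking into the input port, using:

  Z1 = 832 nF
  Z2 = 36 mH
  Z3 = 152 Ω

Step 1 — Angular frequency: ω = 2π·f = 2π·2310 = 1.451e+04 rad/s.
Step 2 — Component impedances:
  Z1: Z = 1/(jωC) = -j/(ω·C) = 0 - j82.81 Ω
  Z2: Z = jωL = j·1.451e+04·0.036 = 0 + j522.5 Ω
  Z3: Z = R = 152 Ω
Step 3 — With the output port shorted to ground, the output series arm Z2 runs from the junction to ground; the shunt arm Z3 also runs from the junction to ground. They appear in parallel: Z3 || Z2 = 140.1 + j40.77 Ω.
Step 4 — Series with input arm Z1: Z_in = Z1 + (Z3 || Z2) = 140.1 - j42.04 Ω = 146.3∠-16.7° Ω.

Z = 140.1 - j42.04 Ω = 146.3∠-16.7° Ω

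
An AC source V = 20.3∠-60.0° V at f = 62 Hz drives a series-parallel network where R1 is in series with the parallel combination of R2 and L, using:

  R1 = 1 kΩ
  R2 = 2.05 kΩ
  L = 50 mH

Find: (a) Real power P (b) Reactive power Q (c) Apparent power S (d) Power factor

Step 1 — Angular frequency: ω = 2π·f = 2π·62 = 389.6 rad/s.
Step 2 — Component impedances:
  R1: Z = R = 1000 Ω
  R2: Z = R = 2050 Ω
  L: Z = jωL = j·389.6·0.05 = 0 + j19.48 Ω
Step 3 — Parallel branch: R2 || L = 1/(1/R2 + 1/L) = 0.1851 + j19.48 Ω.
Step 4 — Series with R1: Z_total = R1 + (R2 || L) = 1000 + j19.48 Ω = 1000∠1.1° Ω.
Step 5 — Source phasor: V = 20.3∠-60.0° V = 10.15 - j17.58 V.
Step 6 — Current: I = V / Z = 0.009802 - j0.01777 A = 0.02029∠-61.1° A.
Step 7 — Complex power: S = V·I* = 0.4119 + j0.00802 VA.
Step 8 — Real power: P = Re(S) = 0.4119 W.
Step 9 — Reactive power: Q = Im(S) = 0.00802 VAR.
Step 10 — Apparent power: |S| = 0.4119 VA.
Step 11 — Power factor: PF = P/|S| = 0.9998 (lagging).

(a) P = 0.4119 W  (b) Q = 0.00802 VAR  (c) S = 0.4119 VA  (d) PF = 0.9998 (lagging)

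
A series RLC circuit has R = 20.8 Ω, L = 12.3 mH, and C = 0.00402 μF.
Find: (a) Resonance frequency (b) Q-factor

Step 1 — Resonance condition Im(Z)=0 gives ω₀ = 1/√(LC).
Step 2 — ω₀ = 1/√(0.0123·4.02e-09) = 1.422e+05 rad/s.
Step 3 — f₀ = ω₀/(2π) = 2.263e+04 Hz.
Step 4 — Series Q: Q = ω₀L/R = 1.422e+05·0.0123/20.8 = 84.1.

(a) f₀ = 2.263e+04 Hz  (b) Q = 84.1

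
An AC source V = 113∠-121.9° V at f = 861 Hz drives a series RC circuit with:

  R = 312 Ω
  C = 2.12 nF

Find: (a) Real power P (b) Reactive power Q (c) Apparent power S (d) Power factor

Step 1 — Angular frequency: ω = 2π·f = 2π·861 = 5410 rad/s.
Step 2 — Component impedances:
  R: Z = R = 312 Ω
  C: Z = 1/(jωC) = -j/(ω·C) = 0 - j8.719e+04 Ω
Step 3 — Series combination: Z_total = R + C = 312 - j8.719e+04 Ω = 8.719e+04∠-89.8° Ω.
Step 4 — Source phasor: V = 113∠-121.9° V = -59.71 - j95.93 V.
Step 5 — Current: I = V / Z = 0.001098 - j0.0006888 A = 0.001296∠-32.1° A.
Step 6 — Complex power: S = V·I* = 0.000524 - j0.1464 VA.
Step 7 — Real power: P = Re(S) = 0.000524 W.
Step 8 — Reactive power: Q = Im(S) = -0.1464 VAR.
Step 9 — Apparent power: |S| = 0.1464 VA.
Step 10 — Power factor: PF = P/|S| = 0.003578 (leading).

(a) P = 0.000524 W  (b) Q = -0.1464 VAR  (c) S = 0.1464 VA  (d) PF = 0.003578 (leading)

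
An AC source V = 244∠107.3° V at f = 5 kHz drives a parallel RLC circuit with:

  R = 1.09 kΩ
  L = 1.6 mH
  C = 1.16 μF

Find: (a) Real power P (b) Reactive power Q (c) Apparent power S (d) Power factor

Step 1 — Angular frequency: ω = 2π·f = 2π·5000 = 3.142e+04 rad/s.
Step 2 — Component impedances:
  R: Z = R = 1090 Ω
  L: Z = jωL = j·3.142e+04·0.0016 = 0 + j50.27 Ω
  C: Z = 1/(jωC) = -j/(ω·C) = 0 - j27.44 Ω
Step 3 — Parallel combination: 1/Z_total = 1/R + 1/L + 1/C; Z_total = 3.34 - j60.24 Ω = 60.34∠-86.8° Ω.
Step 4 — Source phasor: V = 244∠107.3° V = -72.56 + j233 V.
Step 5 — Current: I = V / Z = -3.922 - j0.987 A = 4.044∠-165.9° A.
Step 6 — Complex power: S = V·I* = 54.62 - j985.2 VA.
Step 7 — Real power: P = Re(S) = 54.62 W.
Step 8 — Reactive power: Q = Im(S) = -985.2 VAR.
Step 9 — Apparent power: |S| = 986.7 VA.
Step 10 — Power factor: PF = P/|S| = 0.05536 (leading).

(a) P = 54.62 W  (b) Q = -985.2 VAR  (c) S = 986.7 VA  (d) PF = 0.05536 (leading)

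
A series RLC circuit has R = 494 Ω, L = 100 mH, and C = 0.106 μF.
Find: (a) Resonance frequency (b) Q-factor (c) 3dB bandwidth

Step 1 — Resonance: ω₀ = 1/√(LC) = 1/√(0.1·1.06e-07) = 9713 rad/s.
Step 2 — f₀ = ω₀/(2π) = 1546 Hz.
Step 3 — Series Q: Q = ω₀L/R = 9713·0.1/494 = 1.966.
Step 4 — Bandwidth: Δω = ω₀/Q = 4940 rad/s; BW = Δω/(2π) = 786.2 Hz.

(a) f₀ = 1546 Hz  (b) Q = 1.966  (c) BW = 786.2 Hz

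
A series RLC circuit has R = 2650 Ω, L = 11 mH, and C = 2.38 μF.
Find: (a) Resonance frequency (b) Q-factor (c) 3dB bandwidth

Step 1 — Resonance: ω₀ = 1/√(LC) = 1/√(0.011·2.38e-06) = 6180 rad/s.
Step 2 — f₀ = ω₀/(2π) = 983.6 Hz.
Step 3 — Series Q: Q = ω₀L/R = 6180·0.011/2650 = 0.02565.
Step 4 — Bandwidth: Δω = ω₀/Q = 2.409e+05 rad/s; BW = Δω/(2π) = 3.834e+04 Hz.

(a) f₀ = 983.6 Hz  (b) Q = 0.02565  (c) BW = 3.834e+04 Hz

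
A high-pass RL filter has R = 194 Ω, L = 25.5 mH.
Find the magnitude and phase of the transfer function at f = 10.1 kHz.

Step 1 — Angular frequency: ω = 2π·1.01e+04 = 6.346e+04 rad/s.
Step 2 — Transfer function: H(jω) = jωL/(R + jωL).
Step 3 — Numerator jωL = j·1618; denominator R + jωL = 194 + j1618.
Step 4 — H = 0.9858 + j0.1182.
Step 5 — Magnitude: |H| = 0.9929 (-0.1 dB); phase: φ = 6.8°.

|H| = 0.9929 (-0.1 dB), φ = 6.8°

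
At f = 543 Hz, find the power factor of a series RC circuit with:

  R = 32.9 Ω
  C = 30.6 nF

Step 1 — Angular frequency: ω = 2π·f = 2π·543 = 3412 rad/s.
Step 2 — Component impedances:
  R: Z = R = 32.9 Ω
  C: Z = 1/(jωC) = -j/(ω·C) = 0 - j9579 Ω
Step 3 — Series combination: Z_total = R + C = 32.9 - j9579 Ω = 9579∠-89.8° Ω.
Step 4 — Power factor: PF = cos(φ) = Re(Z)/|Z| = 32.9/9579 = 0.003435.
Step 5 — Type: Im(Z) = -9579 ⇒ leading (phase φ = -89.8°).

PF = 0.003435 (leading, φ = -89.8°)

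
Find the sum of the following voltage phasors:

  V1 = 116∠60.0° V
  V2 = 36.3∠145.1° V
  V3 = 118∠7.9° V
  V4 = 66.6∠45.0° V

Step 1 — Convert each phasor to rectangular form:
  V1 = 116·(cos(60.0°) + j·sin(60.0°)) = 58 + j100.5 V
  V2 = 36.3·(cos(145.1°) + j·sin(145.1°)) = -29.77 + j20.77 V
  V3 = 118·(cos(7.9°) + j·sin(7.9°)) = 116.9 + j16.22 V
  V4 = 66.6·(cos(45.0°) + j·sin(45.0°)) = 47.09 + j47.09 V
Step 2 — Sum components: V_total = 192.2 + j184.5 V.
Step 3 — Convert to polar: |V_total| = 266.5 V, ∠V_total = 43.8°.

V_total = 266.5∠43.8° V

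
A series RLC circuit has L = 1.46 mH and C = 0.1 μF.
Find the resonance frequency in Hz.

Step 1 — Resonance condition Im(Z)=0 gives ω₀ = 1/√(LC).
Step 2 — ω₀ = 1/√(0.00146·1e-07) = 8.276e+04 rad/s.
Step 3 — f₀ = ω₀/(2π) = 1.317e+04 Hz.

f₀ = 1.317e+04 Hz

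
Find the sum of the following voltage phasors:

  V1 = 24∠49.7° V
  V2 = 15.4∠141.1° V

Step 1 — Convert each phasor to rectangular form:
  V1 = 24·(cos(49.7°) + j·sin(49.7°)) = 15.52 + j18.3 V
  V2 = 15.4·(cos(141.1°) + j·sin(141.1°)) = -11.98 + j9.671 V
Step 2 — Sum components: V_total = 3.538 + j27.97 V.
Step 3 — Convert to polar: |V_total| = 28.2 V, ∠V_total = 82.8°.

V_total = 28.2∠82.8° V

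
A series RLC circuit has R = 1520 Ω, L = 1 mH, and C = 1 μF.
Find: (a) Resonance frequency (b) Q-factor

Step 1 — Resonance condition Im(Z)=0 gives ω₀ = 1/√(LC).
Step 2 — ω₀ = 1/√(0.001·1e-06) = 3.162e+04 rad/s.
Step 3 — f₀ = ω₀/(2π) = 5033 Hz.
Step 4 — Series Q: Q = ω₀L/R = 3.162e+04·0.001/1520 = 0.0208.

(a) f₀ = 5033 Hz  (b) Q = 0.0208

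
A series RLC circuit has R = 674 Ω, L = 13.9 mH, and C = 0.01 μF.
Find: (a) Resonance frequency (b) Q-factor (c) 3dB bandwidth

Step 1 — Resonance: ω₀ = 1/√(LC) = 1/√(0.0139·1e-08) = 8.482e+04 rad/s.
Step 2 — f₀ = ω₀/(2π) = 1.35e+04 Hz.
Step 3 — Series Q: Q = ω₀L/R = 8.482e+04·0.0139/674 = 1.749.
Step 4 — Bandwidth: Δω = ω₀/Q = 4.849e+04 rad/s; BW = Δω/(2π) = 7717 Hz.

(a) f₀ = 1.35e+04 Hz  (b) Q = 1.749  (c) BW = 7717 Hz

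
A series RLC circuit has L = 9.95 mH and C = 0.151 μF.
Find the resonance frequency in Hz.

Step 1 — Resonance condition Im(Z)=0 gives ω₀ = 1/√(LC).
Step 2 — ω₀ = 1/√(0.00995·1.51e-07) = 2.58e+04 rad/s.
Step 3 — f₀ = ω₀/(2π) = 4106 Hz.

f₀ = 4106 Hz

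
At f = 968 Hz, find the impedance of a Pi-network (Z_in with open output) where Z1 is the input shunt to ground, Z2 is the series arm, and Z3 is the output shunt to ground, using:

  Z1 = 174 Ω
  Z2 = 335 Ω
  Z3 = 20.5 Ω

Step 1 — Angular frequency: ω = 2π·f = 2π·968 = 6082 rad/s.
Step 2 — Component impedances:
  Z1: Z = R = 174 Ω
  Z2: Z = R = 335 Ω
  Z3: Z = R = 20.5 Ω
Step 3 — With open output, the series arm Z2 and the output shunt Z3 appear in series to ground: Z2 + Z3 = 355.5 Ω.
Step 4 — Parallel with input shunt Z1: Z_in = Z1 || (Z2 + Z3) = 116.8 Ω = 116.8∠0.0° Ω.

Z = 116.8 Ω = 116.8∠0.0° Ω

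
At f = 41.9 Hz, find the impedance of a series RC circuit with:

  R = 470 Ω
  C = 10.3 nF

Step 1 — Angular frequency: ω = 2π·f = 2π·41.9 = 263.3 rad/s.
Step 2 — Component impedances:
  R: Z = R = 470 Ω
  C: Z = 1/(jωC) = -j/(ω·C) = 0 - j3.688e+05 Ω
Step 3 — Series combination: Z_total = R + C = 470 - j3.688e+05 Ω = 3.688e+05∠-89.9° Ω.

Z = 470 - j3.688e+05 Ω = 3.688e+05∠-89.9° Ω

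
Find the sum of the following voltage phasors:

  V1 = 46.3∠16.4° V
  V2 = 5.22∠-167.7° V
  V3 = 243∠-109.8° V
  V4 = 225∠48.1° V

Step 1 — Convert each phasor to rectangular form:
  V1 = 46.3·(cos(16.4°) + j·sin(16.4°)) = 44.42 + j13.07 V
  V2 = 5.22·(cos(-167.7°) + j·sin(-167.7°)) = -5.1 - j1.112 V
  V3 = 243·(cos(-109.8°) + j·sin(-109.8°)) = -82.31 - j228.6 V
  V4 = 225·(cos(48.1°) + j·sin(48.1°)) = 150.3 + j167.5 V
Step 2 — Sum components: V_total = 107.3 - j49.2 V.
Step 3 — Convert to polar: |V_total| = 118 V, ∠V_total = -24.6°.

V_total = 118∠-24.6° V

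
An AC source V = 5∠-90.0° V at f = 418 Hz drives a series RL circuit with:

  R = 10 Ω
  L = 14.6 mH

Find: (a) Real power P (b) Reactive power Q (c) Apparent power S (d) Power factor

Step 1 — Angular frequency: ω = 2π·f = 2π·418 = 2626 rad/s.
Step 2 — Component impedances:
  R: Z = R = 10 Ω
  L: Z = jωL = j·2626·0.0146 = 0 + j38.35 Ω
Step 3 — Series combination: Z_total = R + L = 10 + j38.35 Ω = 39.63∠75.4° Ω.
Step 4 — Source phasor: V = 5∠-90.0° V = 0 - j5 V.
Step 5 — Current: I = V / Z = -0.1221 - j0.03184 A = 0.1262∠-165.4° A.
Step 6 — Complex power: S = V·I* = 0.1592 + j0.6105 VA.
Step 7 — Real power: P = Re(S) = 0.1592 W.
Step 8 — Reactive power: Q = Im(S) = 0.6105 VAR.
Step 9 — Apparent power: |S| = 0.6309 VA.
Step 10 — Power factor: PF = P/|S| = 0.2523 (lagging).

(a) P = 0.1592 W  (b) Q = 0.6105 VAR  (c) S = 0.6309 VA  (d) PF = 0.2523 (lagging)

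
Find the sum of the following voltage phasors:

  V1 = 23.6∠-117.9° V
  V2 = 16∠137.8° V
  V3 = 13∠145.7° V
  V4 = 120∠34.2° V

Step 1 — Convert each phasor to rectangular form:
  V1 = 23.6·(cos(-117.9°) + j·sin(-117.9°)) = -11.04 - j20.86 V
  V2 = 16·(cos(137.8°) + j·sin(137.8°)) = -11.85 + j10.75 V
  V3 = 13·(cos(145.7°) + j·sin(145.7°)) = -10.74 + j7.326 V
  V4 = 120·(cos(34.2°) + j·sin(34.2°)) = 99.25 + j67.45 V
Step 2 — Sum components: V_total = 65.61 + j64.67 V.
Step 3 — Convert to polar: |V_total| = 92.12 V, ∠V_total = 44.6°.

V_total = 92.12∠44.6° V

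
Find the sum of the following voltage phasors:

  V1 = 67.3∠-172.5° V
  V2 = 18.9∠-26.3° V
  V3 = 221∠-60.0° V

Step 1 — Convert each phasor to rectangular form:
  V1 = 67.3·(cos(-172.5°) + j·sin(-172.5°)) = -66.72 - j8.784 V
  V2 = 18.9·(cos(-26.3°) + j·sin(-26.3°)) = 16.94 - j8.374 V
  V3 = 221·(cos(-60.0°) + j·sin(-60.0°)) = 110.5 - j191.4 V
Step 2 — Sum components: V_total = 60.72 - j208.6 V.
Step 3 — Convert to polar: |V_total| = 217.2 V, ∠V_total = -73.8°.

V_total = 217.2∠-73.8° V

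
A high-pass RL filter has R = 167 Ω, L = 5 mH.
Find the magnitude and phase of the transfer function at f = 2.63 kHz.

Step 1 — Angular frequency: ω = 2π·2630 = 1.652e+04 rad/s.
Step 2 — Transfer function: H(jω) = jωL/(R + jωL).
Step 3 — Numerator jωL = j·82.62; denominator R + jωL = 167 + j82.62.
Step 4 — H = 0.1966 + j0.3975.
Step 5 — Magnitude: |H| = 0.4434 (-7.1 dB); phase: φ = 63.7°.

|H| = 0.4434 (-7.1 dB), φ = 63.7°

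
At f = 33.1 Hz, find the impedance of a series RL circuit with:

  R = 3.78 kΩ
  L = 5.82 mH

Step 1 — Angular frequency: ω = 2π·f = 2π·33.1 = 208 rad/s.
Step 2 — Component impedances:
  R: Z = R = 3780 Ω
  L: Z = jωL = j·208·0.00582 = 0 + j1.21 Ω
Step 3 — Series combination: Z_total = R + L = 3780 + j1.21 Ω = 3780∠0.0° Ω.

Z = 3780 + j1.21 Ω = 3780∠0.0° Ω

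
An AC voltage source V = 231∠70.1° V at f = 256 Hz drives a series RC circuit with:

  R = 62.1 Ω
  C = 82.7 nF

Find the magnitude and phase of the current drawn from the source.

Step 1 — Angular frequency: ω = 2π·f = 2π·256 = 1608 rad/s.
Step 2 — Component impedances:
  R: Z = R = 62.1 Ω
  C: Z = 1/(jωC) = -j/(ω·C) = 0 - j7518 Ω
Step 3 — Series combination: Z_total = R + C = 62.1 - j7518 Ω = 7518∠-89.5° Ω.
Step 4 — Source phasor: V = 231∠70.1° V = 78.63 + j217.2 V.
Step 5 — Ohm's law: I = V / Z_total = (78.63 + j217.2) / (62.1 - j7518) = -0.02881 + j0.0107 A.
Step 6 — Convert to polar: |I| = 0.03073 A, ∠I = 159.6°.

I = 0.03073∠159.6° A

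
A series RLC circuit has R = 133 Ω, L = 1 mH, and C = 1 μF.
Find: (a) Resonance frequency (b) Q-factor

Step 1 — Resonance condition Im(Z)=0 gives ω₀ = 1/√(LC).
Step 2 — ω₀ = 1/√(0.001·1e-06) = 3.162e+04 rad/s.
Step 3 — f₀ = ω₀/(2π) = 5033 Hz.
Step 4 — Series Q: Q = ω₀L/R = 3.162e+04·0.001/133 = 0.2378.

(a) f₀ = 5033 Hz  (b) Q = 0.2378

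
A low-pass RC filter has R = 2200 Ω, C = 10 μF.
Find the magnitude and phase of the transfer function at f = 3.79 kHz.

Step 1 — Angular frequency: ω = 2π·3790 = 2.381e+04 rad/s.
Step 2 — Transfer function: H(jω) = 1/(1 + jωRC).
Step 3 — Denominator: 1 + jωRC = 1 + j·2.381e+04·2200·1e-05 = 1 + j523.9.
Step 4 — H = 3.643e-06 - j0.001909.
Step 5 — Magnitude: |H| = 0.001909 (-54.4 dB); phase: φ = -89.9°.

|H| = 0.001909 (-54.4 dB), φ = -89.9°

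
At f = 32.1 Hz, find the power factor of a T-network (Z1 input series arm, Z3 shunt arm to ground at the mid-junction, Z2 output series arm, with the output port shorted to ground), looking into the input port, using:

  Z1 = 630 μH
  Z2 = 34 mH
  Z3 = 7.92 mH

Step 1 — Angular frequency: ω = 2π·f = 2π·32.1 = 201.7 rad/s.
Step 2 — Component impedances:
  Z1: Z = jωL = j·201.7·0.00063 = 0 + j0.1271 Ω
  Z2: Z = jωL = j·201.7·0.034 = 0 + j6.857 Ω
  Z3: Z = jωL = j·201.7·0.00792 = 0 + j1.597 Ω
Step 3 — With the output port shorted to ground, the output series arm Z2 runs from the junction to ground; the shunt arm Z3 also runs from the junction to ground. They appear in parallel: Z3 || Z2 = 0 + j1.296 Ω.
Step 4 — Series with input arm Z1: Z_in = Z1 + (Z3 || Z2) = 0 + j1.423 Ω = 1.423∠90.0° Ω.
Step 5 — Power factor: PF = cos(φ) = Re(Z)/|Z| = 0/1.423 = 0.
Step 6 — Type: Im(Z) = 1.423 ⇒ lagging (phase φ = 90.0°).

PF = 0 (lagging, φ = 90.0°)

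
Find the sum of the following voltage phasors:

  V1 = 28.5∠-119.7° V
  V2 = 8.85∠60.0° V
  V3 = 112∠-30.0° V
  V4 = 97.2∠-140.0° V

Step 1 — Convert each phasor to rectangular form:
  V1 = 28.5·(cos(-119.7°) + j·sin(-119.7°)) = -14.12 - j24.76 V
  V2 = 8.85·(cos(60.0°) + j·sin(60.0°)) = 4.425 + j7.664 V
  V3 = 112·(cos(-30.0°) + j·sin(-30.0°)) = 96.99 - j56 V
  V4 = 97.2·(cos(-140.0°) + j·sin(-140.0°)) = -74.46 - j62.48 V
Step 2 — Sum components: V_total = 12.84 - j135.6 V.
Step 3 — Convert to polar: |V_total| = 136.2 V, ∠V_total = -84.6°.

V_total = 136.2∠-84.6° V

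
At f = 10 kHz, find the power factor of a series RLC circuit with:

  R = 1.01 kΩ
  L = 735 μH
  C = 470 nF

Step 1 — Angular frequency: ω = 2π·f = 2π·1e+04 = 6.283e+04 rad/s.
Step 2 — Component impedances:
  R: Z = R = 1010 Ω
  L: Z = jωL = j·6.283e+04·0.000735 = 0 + j46.18 Ω
  C: Z = 1/(jωC) = -j/(ω·C) = 0 - j33.86 Ω
Step 3 — Series combination: Z_total = R + L + C = 1010 + j12.32 Ω = 1010∠0.7° Ω.
Step 4 — Power factor: PF = cos(φ) = Re(Z)/|Z| = 1010/1010.1 = 0.9999.
Step 5 — Type: Im(Z) = 12.32 ⇒ lagging (phase φ = 0.7°).

PF = 0.9999 (lagging, φ = 0.7°)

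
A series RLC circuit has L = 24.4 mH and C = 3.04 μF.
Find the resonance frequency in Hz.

Step 1 — Resonance condition Im(Z)=0 gives ω₀ = 1/√(LC).
Step 2 — ω₀ = 1/√(0.0244·3.04e-06) = 3672 rad/s.
Step 3 — f₀ = ω₀/(2π) = 584.4 Hz.

f₀ = 584.4 Hz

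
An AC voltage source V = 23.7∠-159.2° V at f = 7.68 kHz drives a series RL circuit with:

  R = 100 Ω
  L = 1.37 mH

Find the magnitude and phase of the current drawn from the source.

Step 1 — Angular frequency: ω = 2π·f = 2π·7680 = 4.825e+04 rad/s.
Step 2 — Component impedances:
  R: Z = R = 100 Ω
  L: Z = jωL = j·4.825e+04·0.00137 = 0 + j66.11 Ω
Step 3 — Series combination: Z_total = R + L = 100 + j66.11 Ω = 119.9∠33.5° Ω.
Step 4 — Source phasor: V = 23.7∠-159.2° V = -22.16 - j8.416 V.
Step 5 — Ohm's law: I = V / Z_total = (-22.16 - j8.416) / (100 + j66.11) = -0.1929 + j0.04336 A.
Step 6 — Convert to polar: |I| = 0.1977 A, ∠I = 167.3°.

I = 0.1977∠167.3° A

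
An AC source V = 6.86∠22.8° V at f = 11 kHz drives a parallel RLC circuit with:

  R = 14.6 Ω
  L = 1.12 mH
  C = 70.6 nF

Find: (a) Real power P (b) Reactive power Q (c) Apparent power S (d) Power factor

Step 1 — Angular frequency: ω = 2π·f = 2π·1.1e+04 = 6.912e+04 rad/s.
Step 2 — Component impedances:
  R: Z = R = 14.6 Ω
  L: Z = jωL = j·6.912e+04·0.00112 = 0 + j77.41 Ω
  C: Z = 1/(jωC) = -j/(ω·C) = 0 - j204.9 Ω
Step 3 — Parallel combination: 1/Z_total = 1/R + 1/L + 1/C; Z_total = 14.4 + j1.69 Ω = 14.5∠6.7° Ω.
Step 4 — Source phasor: V = 6.86∠22.8° V = 6.324 + j2.658 V.
Step 5 — Current: I = V / Z = 0.4545 + j0.1312 A = 0.4731∠16.1° A.
Step 6 — Complex power: S = V·I* = 3.223 + j0.3783 VA.
Step 7 — Real power: P = Re(S) = 3.223 W.
Step 8 — Reactive power: Q = Im(S) = 0.3783 VAR.
Step 9 — Apparent power: |S| = 3.245 VA.
Step 10 — Power factor: PF = P/|S| = 0.9932 (lagging).

(a) P = 3.223 W  (b) Q = 0.3783 VAR  (c) S = 3.245 VA  (d) PF = 0.9932 (lagging)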